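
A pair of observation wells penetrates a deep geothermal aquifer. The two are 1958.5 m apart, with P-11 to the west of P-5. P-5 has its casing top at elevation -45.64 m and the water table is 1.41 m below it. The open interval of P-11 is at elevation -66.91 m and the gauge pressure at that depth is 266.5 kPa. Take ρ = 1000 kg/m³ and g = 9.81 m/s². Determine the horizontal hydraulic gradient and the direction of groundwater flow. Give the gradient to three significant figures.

i ≈ 0.00373; groundwater flows toward the east

Total head at P-5: h = -45.64 − 1.41 = -47.05 m.
Pressure head at P-11: ψ = P/(ρg) = 266.5×1000 / (1000 × 9.81) = 27.17 m.
Total head at P-11: h = z + ψ = -66.91 + 27.17 = -39.74 m.
Head difference: h(P-5) − h(P-11) = -47.05 − (-39.74) = -7.31 m.
Hydraulic gradient: i = |Δh| / L = 7.31 / 1958.5 = 0.00373.
Flow is from higher to lower head: from P-11 toward P-5, i.e. toward the east.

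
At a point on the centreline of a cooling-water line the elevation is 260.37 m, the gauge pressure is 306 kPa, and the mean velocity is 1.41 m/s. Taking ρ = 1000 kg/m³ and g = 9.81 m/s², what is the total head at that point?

Pressure head ψ = P/(ρg) = 306×1000 / (1000 × 9.81) = 31.19 m.
Velocity head = v²/(2g) = 1.41² / (2 × 9.81) = 0.101 m.
h = z + ψ + v²/(2g) = 260.37 + 31.19 + 0.101 = 291.66 m.

h ≈ 291.66 m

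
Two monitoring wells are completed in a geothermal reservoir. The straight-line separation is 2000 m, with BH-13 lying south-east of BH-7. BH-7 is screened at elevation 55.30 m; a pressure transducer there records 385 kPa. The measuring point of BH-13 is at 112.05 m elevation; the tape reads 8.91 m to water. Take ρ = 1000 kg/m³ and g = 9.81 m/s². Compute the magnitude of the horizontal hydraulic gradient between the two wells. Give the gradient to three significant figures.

i ≈ 0.00430

Pressure head at BH-7: ψ = P/(ρg) = 385×1000 / (1000 × 9.81) = 39.25 m.
Total head at BH-7: h = z + ψ = 55.30 + 39.25 = 94.55 m.
Total head at BH-13: h = 112.05 − 8.91 = 103.14 m.
Head difference: h(BH-7) − h(BH-13) = 94.55 − 103.14 = -8.59 m.
Hydraulic gradient: i = |Δh| / L = 8.59 / 2000 = 0.00430.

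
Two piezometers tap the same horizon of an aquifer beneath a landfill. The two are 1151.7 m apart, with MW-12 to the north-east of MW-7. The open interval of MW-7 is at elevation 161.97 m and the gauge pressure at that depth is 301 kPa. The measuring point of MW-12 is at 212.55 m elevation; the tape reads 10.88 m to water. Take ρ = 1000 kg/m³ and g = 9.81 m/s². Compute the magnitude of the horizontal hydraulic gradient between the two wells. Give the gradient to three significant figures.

i ≈ 0.00783

Pressure head at MW-7: ψ = P/(ρg) = 301×1000 / (1000 × 9.81) = 30.68 m.
Total head at MW-7: h = z + ψ = 161.97 + 30.68 = 192.65 m.
Total head at MW-12: h = 212.55 − 10.88 = 201.67 m.
Head difference: h(MW-7) − h(MW-12) = 192.65 − 201.67 = -9.02 m.
Hydraulic gradient: i = |Δh| / L = 9.02 / 1151.7 = 0.00783.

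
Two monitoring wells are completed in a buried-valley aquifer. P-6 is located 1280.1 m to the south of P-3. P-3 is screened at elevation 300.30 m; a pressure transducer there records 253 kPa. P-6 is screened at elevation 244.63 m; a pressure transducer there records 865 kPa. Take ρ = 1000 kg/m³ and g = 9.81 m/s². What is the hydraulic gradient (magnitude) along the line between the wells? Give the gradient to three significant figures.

Pressure head at P-3: ψ = P/(ρg) = 253×1000 / (1000 × 9.81) = 25.79 m.
Total head at P-3: h = z + ψ = 300.30 + 25.79 = 326.09 m.
Pressure head at P-6: ψ = P/(ρg) = 865×1000 / (1000 × 9.81) = 88.18 m.
Total head at P-6: h = z + ψ = 244.63 + 88.18 = 332.81 m.
Head difference: h(P-3) − h(P-6) = 326.09 − 332.81 = -6.72 m.
Hydraulic gradient: i = |Δh| / L = 6.72 / 1280.1 = 0.00525.

i ≈ 0.00525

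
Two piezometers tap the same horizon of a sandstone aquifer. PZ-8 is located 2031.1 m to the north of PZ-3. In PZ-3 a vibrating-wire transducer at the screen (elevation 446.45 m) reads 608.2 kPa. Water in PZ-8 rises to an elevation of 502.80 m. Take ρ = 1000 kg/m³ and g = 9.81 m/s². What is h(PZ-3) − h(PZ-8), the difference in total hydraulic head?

Δh ≈ 5.65 m

Pressure head at PZ-3: ψ = P/(ρg) = 608.2×1000 / (1000 × 9.81) = 62.00 m.
Total head at PZ-3: h = z + ψ = 446.45 + 62.00 = 508.45 m.
Total head at PZ-8: h = 502.80 m (water level in the piezometer is the total head).
Head difference: h(PZ-3) − h(PZ-8) = 508.45 − 502.80 = 5.65 m.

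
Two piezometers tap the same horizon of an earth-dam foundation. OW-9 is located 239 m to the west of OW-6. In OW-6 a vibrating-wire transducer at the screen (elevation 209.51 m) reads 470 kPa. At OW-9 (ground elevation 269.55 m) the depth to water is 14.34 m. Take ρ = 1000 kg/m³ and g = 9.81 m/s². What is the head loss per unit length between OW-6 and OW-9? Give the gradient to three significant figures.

i ≈ 0.00925 m/m

Pressure head at OW-6: ψ = P/(ρg) = 470×1000 / (1000 × 9.81) = 47.91 m.
Total head at OW-6: h = z + ψ = 209.51 + 47.91 = 257.42 m.
Total head at OW-9: h = 269.55 − 14.34 = 255.21 m.
Head difference: h(OW-6) − h(OW-9) = 257.42 − 255.21 = 2.21 m.
Hydraulic gradient: i = |Δh| / L = 2.21 / 239 = 0.00925.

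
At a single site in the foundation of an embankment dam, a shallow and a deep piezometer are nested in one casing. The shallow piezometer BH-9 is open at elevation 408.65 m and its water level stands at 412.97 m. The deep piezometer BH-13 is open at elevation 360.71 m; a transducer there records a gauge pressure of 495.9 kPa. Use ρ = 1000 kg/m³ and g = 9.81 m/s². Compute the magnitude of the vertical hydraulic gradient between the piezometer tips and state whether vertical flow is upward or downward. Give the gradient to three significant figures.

|i_v| ≈ 0.0357; vertical flow is downward

Total head at BH-9: h = 412.97 m (water level in the standpipe).
Pressure head at BH-13: ψ = P/(ρg) = 495.9×1000 / (1000 × 9.81) = 50.55 m.
Total head at BH-13: h = z + ψ = 360.71 + 50.55 = 411.26 m.
Δh = h(BH-9) − h(BH-13) = 412.97 − 411.26 = 1.71 m.
Vertical separation Δz = 408.65 − 360.71 = 47.94 m.
|i_v| = |Δh| / Δz = 1.71 / 47.94 = 0.0357.
Head is higher in the shallow piezometer, so vertical flow is downward (recharge condition).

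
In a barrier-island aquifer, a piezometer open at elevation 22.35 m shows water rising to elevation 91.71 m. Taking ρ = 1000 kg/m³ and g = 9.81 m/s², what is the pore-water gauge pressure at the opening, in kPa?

P ≈ 680 kPa

Pressure head ψ = h − z = 91.71 − 22.35 = 69.36 m.
P = ρgψ = 1000 × 9.81 × 69.36 = 680422 Pa ≈ 680 kPa.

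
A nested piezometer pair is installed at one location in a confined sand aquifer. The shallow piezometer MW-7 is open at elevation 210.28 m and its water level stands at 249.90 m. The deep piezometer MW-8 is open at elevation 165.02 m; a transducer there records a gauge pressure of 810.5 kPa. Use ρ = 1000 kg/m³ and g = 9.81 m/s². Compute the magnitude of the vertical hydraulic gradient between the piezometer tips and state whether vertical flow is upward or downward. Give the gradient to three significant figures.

|i_v| ≈ 0.0499; vertical flow is downward

Total head at MW-7: h = 249.90 m (water level in the standpipe).
Pressure head at MW-8: ψ = P/(ρg) = 810.5×1000 / (1000 × 9.81) = 82.62 m.
Total head at MW-8: h = z + ψ = 165.02 + 82.62 = 247.64 m.
Δh = h(MW-7) − h(MW-8) = 249.90 − 247.64 = 2.26 m.
Vertical separation Δz = 210.28 − 165.02 = 45.26 m.
|i_v| = |Δh| / Δz = 2.26 / 45.26 = 0.0499.
Head is higher in the shallow piezometer, so vertical flow is downward (recharge condition).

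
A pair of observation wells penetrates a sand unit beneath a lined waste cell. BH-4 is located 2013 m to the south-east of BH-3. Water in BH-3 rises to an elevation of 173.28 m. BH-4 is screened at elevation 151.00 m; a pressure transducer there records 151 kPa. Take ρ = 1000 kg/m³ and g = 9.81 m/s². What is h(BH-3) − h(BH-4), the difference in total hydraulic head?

Total head at BH-3: h = 173.28 m (water level in the piezometer is the total head).
Pressure head at BH-4: ψ = P/(ρg) = 151×1000 / (1000 × 9.81) = 15.39 m.
Total head at BH-4: h = z + ψ = 151.00 + 15.39 = 166.39 m.
Head difference: h(BH-3) − h(BH-4) = 173.28 − 166.39 = 6.89 m.

Δh ≈ 6.89 m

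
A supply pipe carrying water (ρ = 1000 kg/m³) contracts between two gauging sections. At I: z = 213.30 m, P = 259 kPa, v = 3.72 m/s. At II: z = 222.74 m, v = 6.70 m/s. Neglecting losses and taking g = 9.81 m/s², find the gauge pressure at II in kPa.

P₂ ≈ 151 kPa

Pressure head at I: ψ₁ = P₁/(ρg) = 259×1000 / (1000 × 9.81) = 26.40 m.
Velocity heads: v₁²/2g = 3.72²/19.62 = 0.705 m; v₂²/2g = 6.70²/19.62 = 2.288 m.
Total head H = z₁ + ψ₁ + v₁²/2g = 213.30 + 26.40 + 0.705 = 240.41 m.
ψ₂ = H − z₂ − v₂²/2g = 240.41 − 222.74 − 2.288 = 15.38 m.
P₂ = ρgψ₂ = 1000 × 9.81 × 15.38 ≈ 151 kPa.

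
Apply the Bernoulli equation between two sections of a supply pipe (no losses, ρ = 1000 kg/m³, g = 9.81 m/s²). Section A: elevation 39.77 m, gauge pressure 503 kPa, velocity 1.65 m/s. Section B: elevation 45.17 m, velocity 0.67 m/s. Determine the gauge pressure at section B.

P₂ ≈ 451 kPa

Pressure head at A: ψ₁ = P₁/(ρg) = 503×1000 / (1000 × 9.81) = 51.27 m.
Velocity heads: v₁²/2g = 1.65²/19.62 = 0.139 m; v₂²/2g = 0.67²/19.62 = 0.023 m.
Total head H = z₁ + ψ₁ + v₁²/2g = 39.77 + 51.27 + 0.139 = 91.18 m.
ψ₂ = H − z₂ − v₂²/2g = 91.18 − 45.17 − 0.023 = 45.99 m.
P₂ = ρgψ₂ = 1000 × 9.81 × 45.99 ≈ 451 kPa.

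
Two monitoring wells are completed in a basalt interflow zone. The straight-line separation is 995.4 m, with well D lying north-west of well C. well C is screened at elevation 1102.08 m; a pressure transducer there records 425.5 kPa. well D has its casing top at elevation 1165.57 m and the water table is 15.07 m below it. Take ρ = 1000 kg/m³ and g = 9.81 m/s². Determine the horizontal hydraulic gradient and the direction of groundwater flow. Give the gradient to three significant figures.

Pressure head at well C: ψ = P/(ρg) = 425.5×1000 / (1000 × 9.81) = 43.37 m.
Total head at well C: h = z + ψ = 1102.08 + 43.37 = 1145.45 m.
Total head at well D: h = 1165.57 − 15.07 = 1150.50 m.
Head difference: h(well C) − h(well D) = 1145.45 − 1150.50 = -5.05 m.
Hydraulic gradient: i = |Δh| / L = 5.05 / 995.4 = 0.00507.
Flow is from higher to lower head: from well D toward well C, i.e. toward the south-east.

i ≈ 0.00507; groundwater flows toward the south-east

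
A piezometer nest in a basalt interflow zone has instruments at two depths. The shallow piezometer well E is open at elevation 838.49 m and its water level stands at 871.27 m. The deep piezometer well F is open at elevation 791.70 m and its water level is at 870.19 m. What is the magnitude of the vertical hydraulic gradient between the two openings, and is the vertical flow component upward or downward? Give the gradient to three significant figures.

Total head at well E: h = 871.27 m (water level in the standpipe).
Total head at well F: h = 870.19 m.
Δh = h(well E) − h(well F) = 871.27 − 870.19 = 1.08 m.
Vertical separation Δz = 838.49 − 791.70 = 46.79 m.
|i_v| = |Δh| / Δz = 1.08 / 46.79 = 0.0231.
Head is higher in the shallow piezometer, so vertical flow is downward (recharge condition).

|i_v| ≈ 0.0231; vertical flow is downward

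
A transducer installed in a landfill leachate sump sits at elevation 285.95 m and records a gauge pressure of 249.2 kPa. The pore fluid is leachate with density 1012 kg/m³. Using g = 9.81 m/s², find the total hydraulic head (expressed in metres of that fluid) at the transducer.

ψ = P/(ρg) = 249.2×1000 / (1012 × 9.81) = 25.10 m.
h = z + ψ = 285.95 + 25.10 = 311.05 m.

h ≈ 311.05 m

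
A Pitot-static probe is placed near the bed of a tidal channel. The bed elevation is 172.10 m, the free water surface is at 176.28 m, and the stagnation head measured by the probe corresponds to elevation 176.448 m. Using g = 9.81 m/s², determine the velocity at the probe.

v ≈ 1.82 m/s

Near the bed, under hydrostatic conditions, the piezometric head (z + ψ) equals the free-surface elevation, 176.28 m.
Velocity head = total − piezometric = 176.448 − 176.28 = 0.168 m.
v = √(2g·h_v) = √(2 × 9.81 × 0.168) = 1.82 m/s.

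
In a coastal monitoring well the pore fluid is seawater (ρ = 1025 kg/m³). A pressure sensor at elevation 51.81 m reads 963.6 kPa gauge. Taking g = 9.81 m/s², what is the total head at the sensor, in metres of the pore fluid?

ψ = P/(ρg) = 963.6×1000 / (1025 × 9.81) = 95.83 m.
h = z + ψ = 51.81 + 95.83 = 147.64 m.

h ≈ 147.64 m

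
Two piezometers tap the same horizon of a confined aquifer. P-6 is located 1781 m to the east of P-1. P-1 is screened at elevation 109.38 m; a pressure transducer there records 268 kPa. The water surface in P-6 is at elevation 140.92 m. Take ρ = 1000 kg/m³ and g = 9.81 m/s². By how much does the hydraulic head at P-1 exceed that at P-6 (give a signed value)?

Pressure head at P-1: ψ = P/(ρg) = 268×1000 / (1000 × 9.81) = 27.32 m.
Total head at P-1: h = z + ψ = 109.38 + 27.32 = 136.70 m.
Total head at P-6: h = 140.92 m (water level in the piezometer is the total head).
Head difference: h(P-1) − h(P-6) = 136.70 − 140.92 = -4.22 m.

Δh ≈ -4.22 m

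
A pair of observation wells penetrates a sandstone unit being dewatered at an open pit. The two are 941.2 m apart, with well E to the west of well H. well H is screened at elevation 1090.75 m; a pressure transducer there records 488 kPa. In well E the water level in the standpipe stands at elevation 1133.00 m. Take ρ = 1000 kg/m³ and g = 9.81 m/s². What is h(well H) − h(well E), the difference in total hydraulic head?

Δh ≈ 7.50 m

Pressure head at well H: ψ = P/(ρg) = 488×1000 / (1000 × 9.81) = 49.75 m.
Total head at well H: h = z + ψ = 1090.75 + 49.75 = 1140.50 m.
Total head at well E: h = 1133.00 m (water level in the piezometer is the total head).
Head difference: h(well H) − h(well E) = 1140.50 − 1133.00 = 7.50 m.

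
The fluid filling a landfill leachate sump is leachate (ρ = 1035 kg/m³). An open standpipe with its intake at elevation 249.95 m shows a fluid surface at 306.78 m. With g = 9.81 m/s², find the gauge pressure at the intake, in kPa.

Pressure head ψ = h − z = 306.78 − 249.95 = 56.83 m.
P = ρgψ = 1035 × 9.81 × 56.83 = 577015 Pa ≈ 577 kPa.

P ≈ 577 kPa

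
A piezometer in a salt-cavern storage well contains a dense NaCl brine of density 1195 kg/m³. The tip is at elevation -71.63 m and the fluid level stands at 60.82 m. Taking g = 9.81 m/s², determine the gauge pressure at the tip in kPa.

P ≈ 1550 kPa

Pressure head ψ = h − z = 60.82 − (-71.63) = 132.45 m.
P = ρgψ = 1195 × 9.81 × 132.45 = 1552705 Pa ≈ 1550 kPa.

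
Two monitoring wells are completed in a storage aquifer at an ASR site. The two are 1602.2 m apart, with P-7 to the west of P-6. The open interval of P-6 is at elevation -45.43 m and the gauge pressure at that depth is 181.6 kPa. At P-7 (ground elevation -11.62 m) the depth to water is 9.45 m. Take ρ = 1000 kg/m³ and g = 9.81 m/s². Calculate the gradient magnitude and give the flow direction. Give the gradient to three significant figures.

i ≈ 0.00365; groundwater flows toward the east

Pressure head at P-6: ψ = P/(ρg) = 181.6×1000 / (1000 × 9.81) = 18.51 m.
Total head at P-6: h = z + ψ = -45.43 + 18.51 = -26.92 m.
Total head at P-7: h = -11.62 − 9.45 = -21.07 m.
Head difference: h(P-6) − h(P-7) = -26.92 − (-21.07) = -5.85 m.
Hydraulic gradient: i = |Δh| / L = 5.85 / 1602.2 = 0.00365.
Flow is from higher to lower head: from P-7 toward P-6, i.e. toward the east.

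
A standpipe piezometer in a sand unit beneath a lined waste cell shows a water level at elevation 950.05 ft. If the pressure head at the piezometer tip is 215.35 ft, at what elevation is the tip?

z ≈ 734.70 ft

z = h − ψ = 950.05 − 215.35 = 734.70 ft.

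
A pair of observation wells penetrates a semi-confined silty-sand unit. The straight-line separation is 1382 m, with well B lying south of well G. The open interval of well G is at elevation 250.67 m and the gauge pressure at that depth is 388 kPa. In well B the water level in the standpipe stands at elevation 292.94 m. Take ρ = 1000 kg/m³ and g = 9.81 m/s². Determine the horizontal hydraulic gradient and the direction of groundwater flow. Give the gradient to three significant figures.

i ≈ 0.00197; groundwater flows toward the north

Pressure head at well G: ψ = P/(ρg) = 388×1000 / (1000 × 9.81) = 39.55 m.
Total head at well G: h = z + ψ = 250.67 + 39.55 = 290.22 m.
Total head at well B: h = 292.94 m (water level in the piezometer is the total head).
Head difference: h(well G) − h(well B) = 290.22 − 292.94 = -2.72 m.
Hydraulic gradient: i = |Δh| / L = 2.72 / 1382 = 0.00197.
Flow is from higher to lower head: from well B toward well G, i.e. toward the north.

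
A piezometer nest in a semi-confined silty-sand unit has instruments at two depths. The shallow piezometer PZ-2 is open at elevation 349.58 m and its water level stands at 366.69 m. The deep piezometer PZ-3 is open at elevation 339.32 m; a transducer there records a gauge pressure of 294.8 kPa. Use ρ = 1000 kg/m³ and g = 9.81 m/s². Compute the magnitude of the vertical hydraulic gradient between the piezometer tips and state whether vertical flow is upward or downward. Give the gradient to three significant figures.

Total head at PZ-2: h = 366.69 m (water level in the standpipe).
Pressure head at PZ-3: ψ = P/(ρg) = 294.8×1000 / (1000 × 9.81) = 30.05 m.
Total head at PZ-3: h = z + ψ = 339.32 + 30.05 = 369.37 m.
Δh = h(PZ-2) − h(PZ-3) = 366.69 − 369.37 = -2.68 m.
Vertical separation Δz = 349.58 − 339.32 = 10.26 m.
|i_v| = |Δh| / Δz = 2.68 / 10.26 = 0.261.
Head is higher in the deep piezometer, so vertical flow is upward (discharge condition).

|i_v| ≈ 0.261; vertical flow is upward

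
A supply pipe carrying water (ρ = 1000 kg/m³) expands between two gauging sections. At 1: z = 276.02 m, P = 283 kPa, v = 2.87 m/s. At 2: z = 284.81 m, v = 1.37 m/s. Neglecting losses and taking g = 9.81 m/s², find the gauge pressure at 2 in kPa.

P₂ ≈ 200 kPa

Pressure head at 1: ψ₁ = P₁/(ρg) = 283×1000 / (1000 × 9.81) = 28.85 m.
Velocity heads: v₁²/2g = 2.87²/19.62 = 0.420 m; v₂²/2g = 1.37²/19.62 = 0.096 m.
Total head H = z₁ + ψ₁ + v₁²/2g = 276.02 + 28.85 + 0.420 = 305.29 m.
ψ₂ = H − z₂ − v₂²/2g = 305.29 − 284.81 − 0.096 = 20.38 m.
P₂ = ρgψ₂ = 1000 × 9.81 × 20.38 ≈ 200 kPa.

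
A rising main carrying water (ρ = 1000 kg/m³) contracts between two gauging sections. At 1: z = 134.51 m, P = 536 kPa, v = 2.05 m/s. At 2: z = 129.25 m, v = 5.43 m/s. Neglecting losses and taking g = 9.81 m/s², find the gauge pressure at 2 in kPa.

Pressure head at 1: ψ₁ = P₁/(ρg) = 536×1000 / (1000 × 9.81) = 54.64 m.
Velocity heads: v₁²/2g = 2.05²/19.62 = 0.214 m; v₂²/2g = 5.43²/19.62 = 1.503 m.
Total head H = z₁ + ψ₁ + v₁²/2g = 134.51 + 54.64 + 0.214 = 189.36 m.
ψ₂ = H − z₂ − v₂²/2g = 189.36 − 129.25 − 1.503 = 58.61 m.
P₂ = ρgψ₂ = 1000 × 9.81 × 58.61 ≈ 575 kPa.

P₂ ≈ 575 kPa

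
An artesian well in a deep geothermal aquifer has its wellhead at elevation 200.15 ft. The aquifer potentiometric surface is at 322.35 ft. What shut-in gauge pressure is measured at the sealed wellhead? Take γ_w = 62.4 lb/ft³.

Head above the cap: Δh = 322.35 − 200.15 = 122.20 ft.
P = γΔh/144 = 62.4 × 122.20 / 144 = 53.0 psi.

P ≈ 53.0 psi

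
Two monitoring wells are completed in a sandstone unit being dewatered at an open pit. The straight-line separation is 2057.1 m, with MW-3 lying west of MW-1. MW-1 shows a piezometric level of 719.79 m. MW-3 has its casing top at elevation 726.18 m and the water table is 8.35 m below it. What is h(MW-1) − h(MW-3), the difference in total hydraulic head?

Δh ≈ 1.96 m

Total head at MW-1: h = 719.79 m (water level in the piezometer is the total head).
Total head at MW-3: h = 726.18 − 8.35 = 717.83 m.
Head difference: h(MW-1) − h(MW-3) = 719.79 − 717.83 = 1.96 m.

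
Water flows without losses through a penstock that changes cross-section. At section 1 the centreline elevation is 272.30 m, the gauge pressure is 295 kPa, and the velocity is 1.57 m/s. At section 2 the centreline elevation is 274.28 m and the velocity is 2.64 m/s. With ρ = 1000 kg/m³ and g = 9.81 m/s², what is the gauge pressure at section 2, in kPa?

Pressure head at 1: ψ₁ = P₁/(ρg) = 295×1000 / (1000 × 9.81) = 30.07 m.
Velocity heads: v₁²/2g = 1.57²/19.62 = 0.126 m; v₂²/2g = 2.64²/19.62 = 0.355 m.
Total head H = z₁ + ψ₁ + v₁²/2g = 272.30 + 30.07 + 0.126 = 302.50 m.
ψ₂ = H − z₂ − v₂²/2g = 302.50 − 274.28 − 0.355 = 27.87 m.
P₂ = ρgψ₂ = 1000 × 9.81 × 27.87 ≈ 273 kPa.

P₂ ≈ 273 kPa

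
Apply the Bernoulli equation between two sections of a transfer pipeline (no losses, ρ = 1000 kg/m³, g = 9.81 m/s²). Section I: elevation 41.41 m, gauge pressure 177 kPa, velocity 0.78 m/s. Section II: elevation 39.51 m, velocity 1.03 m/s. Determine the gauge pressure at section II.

P₂ ≈ 195 kPa

Pressure head at I: ψ₁ = P₁/(ρg) = 177×1000 / (1000 × 9.81) = 18.04 m.
Velocity heads: v₁²/2g = 0.78²/19.62 = 0.031 m; v₂²/2g = 1.03²/19.62 = 0.054 m.
Total head H = z₁ + ψ₁ + v₁²/2g = 41.41 + 18.04 + 0.031 = 59.48 m.
ψ₂ = H − z₂ − v₂²/2g = 59.48 − 39.51 − 0.054 = 19.92 m.
P₂ = ρgψ₂ = 1000 × 9.81 × 19.92 ≈ 195 kPa.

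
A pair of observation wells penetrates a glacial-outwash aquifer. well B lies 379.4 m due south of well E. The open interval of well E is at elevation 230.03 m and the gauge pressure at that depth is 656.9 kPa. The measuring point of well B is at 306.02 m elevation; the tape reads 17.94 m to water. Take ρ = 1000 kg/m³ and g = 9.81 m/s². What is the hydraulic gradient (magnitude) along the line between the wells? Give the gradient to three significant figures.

i ≈ 0.0235

Pressure head at well E: ψ = P/(ρg) = 656.9×1000 / (1000 × 9.81) = 66.96 m.
Total head at well E: h = z + ψ = 230.03 + 66.96 = 296.99 m.
Total head at well B: h = 306.02 − 17.94 = 288.08 m.
Head difference: h(well E) − h(well B) = 296.99 − 288.08 = 8.91 m.
Hydraulic gradient: i = |Δh| / L = 8.91 / 379.4 = 0.0235.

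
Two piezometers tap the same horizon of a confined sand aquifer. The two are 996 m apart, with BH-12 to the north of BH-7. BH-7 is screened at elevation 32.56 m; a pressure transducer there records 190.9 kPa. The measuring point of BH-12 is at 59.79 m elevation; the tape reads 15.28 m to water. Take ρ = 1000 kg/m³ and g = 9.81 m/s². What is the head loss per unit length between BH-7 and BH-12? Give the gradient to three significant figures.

i ≈ 0.00754 m/m

Pressure head at BH-7: ψ = P/(ρg) = 190.9×1000 / (1000 × 9.81) = 19.46 m.
Total head at BH-7: h = z + ψ = 32.56 + 19.46 = 52.02 m.
Total head at BH-12: h = 59.79 − 15.28 = 44.51 m.
Head difference: h(BH-7) − h(BH-12) = 52.02 − 44.51 = 7.51 m.
Hydraulic gradient: i = |Δh| / L = 7.51 / 996 = 0.00754.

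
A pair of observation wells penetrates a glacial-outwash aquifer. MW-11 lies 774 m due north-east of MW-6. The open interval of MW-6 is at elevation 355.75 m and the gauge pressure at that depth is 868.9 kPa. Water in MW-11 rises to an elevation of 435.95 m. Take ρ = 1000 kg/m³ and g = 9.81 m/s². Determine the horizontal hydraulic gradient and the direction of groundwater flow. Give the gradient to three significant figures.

Pressure head at MW-6: ψ = P/(ρg) = 868.9×1000 / (1000 × 9.81) = 88.57 m.
Total head at MW-6: h = z + ψ = 355.75 + 88.57 = 444.32 m.
Total head at MW-11: h = 435.95 m (water level in the piezometer is the total head).
Head difference: h(MW-6) − h(MW-11) = 444.32 − 435.95 = 8.37 m.
Hydraulic gradient: i = |Δh| / L = 8.37 / 774 = 0.0108.
Flow is from higher to lower head: from MW-6 toward MW-11, i.e. toward the north-east.

i ≈ 0.0108; groundwater flows toward the north-east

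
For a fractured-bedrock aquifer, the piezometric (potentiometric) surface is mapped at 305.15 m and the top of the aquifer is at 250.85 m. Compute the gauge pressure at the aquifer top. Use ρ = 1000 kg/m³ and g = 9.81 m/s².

P ≈ 533 kPa

Pressure head at the aquifer top: ψ = h − z = 305.15 − 250.85 = 54.30 m.
P = ρgψ = 1000 × 9.81 × 54.30 = 532683 Pa ≈ 533 kPa.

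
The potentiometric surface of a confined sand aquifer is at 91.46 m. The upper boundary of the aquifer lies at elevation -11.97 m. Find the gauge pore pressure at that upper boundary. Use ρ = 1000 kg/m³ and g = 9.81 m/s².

Pressure head at the aquifer top: ψ = h − z = 91.46 − (-11.97) = 103.43 m.
P = ρgψ = 1000 × 9.81 × 103.43 = 1014648 Pa ≈ 1010 kPa.

P ≈ 1010 kPa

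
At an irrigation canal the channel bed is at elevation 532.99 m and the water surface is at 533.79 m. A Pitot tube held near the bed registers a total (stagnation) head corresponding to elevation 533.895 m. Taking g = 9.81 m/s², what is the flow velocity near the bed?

Near the bed, under hydrostatic conditions, the piezometric head (z + ψ) equals the free-surface elevation, 533.79 m.
Velocity head = total − piezometric = 533.895 − 533.79 = 0.105 m.
v = √(2g·h_v) = √(2 × 9.81 × 0.105) = 1.44 m/s.

v ≈ 1.44 m/s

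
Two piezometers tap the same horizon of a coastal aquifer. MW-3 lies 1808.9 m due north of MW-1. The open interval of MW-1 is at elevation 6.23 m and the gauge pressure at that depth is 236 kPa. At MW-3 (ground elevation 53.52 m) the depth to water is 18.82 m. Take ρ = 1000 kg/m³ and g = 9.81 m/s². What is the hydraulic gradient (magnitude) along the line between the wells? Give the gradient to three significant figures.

i ≈ 0.00244

Pressure head at MW-1: ψ = P/(ρg) = 236×1000 / (1000 × 9.81) = 24.06 m.
Total head at MW-1: h = z + ψ = 6.23 + 24.06 = 30.29 m.
Total head at MW-3: h = 53.52 − 18.82 = 34.70 m.
Head difference: h(MW-1) − h(MW-3) = 30.29 − 34.70 = -4.41 m.
Hydraulic gradient: i = |Δh| / L = 4.41 / 1808.9 = 0.00244.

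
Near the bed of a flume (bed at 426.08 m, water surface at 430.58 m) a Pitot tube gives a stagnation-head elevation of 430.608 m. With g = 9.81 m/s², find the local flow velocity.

v ≈ 0.741 m/s

Near the bed, under hydrostatic conditions, the piezometric head (z + ψ) equals the free-surface elevation, 430.58 m.
Velocity head = total − piezometric = 430.608 − 430.58 = 0.028 m.
v = √(2g·h_v) = √(2 × 9.81 × 0.028) = 0.741 m/s.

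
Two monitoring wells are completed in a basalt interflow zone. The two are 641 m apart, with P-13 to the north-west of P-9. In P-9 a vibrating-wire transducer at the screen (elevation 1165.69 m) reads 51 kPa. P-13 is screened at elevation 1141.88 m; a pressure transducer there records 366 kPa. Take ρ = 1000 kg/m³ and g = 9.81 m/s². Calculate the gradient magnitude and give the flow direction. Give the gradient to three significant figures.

Pressure head at P-9: ψ = P/(ρg) = 51×1000 / (1000 × 9.81) = 5.20 m.
Total head at P-9: h = z + ψ = 1165.69 + 5.20 = 1170.89 m.
Pressure head at P-13: ψ = P/(ρg) = 366×1000 / (1000 × 9.81) = 37.31 m.
Total head at P-13: h = z + ψ = 1141.88 + 37.31 = 1179.19 m.
Head difference: h(P-9) − h(P-13) = 1170.89 − 1179.19 = -8.30 m.
Hydraulic gradient: i = |Δh| / L = 8.30 / 641 = 0.0129.
Flow is from higher to lower head: from P-13 toward P-9, i.e. toward the south-east.

i ≈ 0.0129; groundwater flows toward the south-east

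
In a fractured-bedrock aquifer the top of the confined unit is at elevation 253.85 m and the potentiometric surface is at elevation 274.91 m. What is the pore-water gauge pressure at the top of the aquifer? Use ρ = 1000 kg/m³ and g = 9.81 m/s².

P ≈ 207 kPa

Pressure head at the aquifer top: ψ = h − z = 274.91 − 253.85 = 21.06 m.
P = ρgψ = 1000 × 9.81 × 21.06 = 206599 Pa ≈ 207 kPa.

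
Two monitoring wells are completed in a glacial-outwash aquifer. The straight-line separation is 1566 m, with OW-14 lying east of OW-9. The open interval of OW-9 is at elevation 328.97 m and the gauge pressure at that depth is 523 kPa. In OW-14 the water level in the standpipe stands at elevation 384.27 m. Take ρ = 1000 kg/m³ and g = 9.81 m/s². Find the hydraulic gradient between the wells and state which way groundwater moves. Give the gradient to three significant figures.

Pressure head at OW-9: ψ = P/(ρg) = 523×1000 / (1000 × 9.81) = 53.31 m.
Total head at OW-9: h = z + ψ = 328.97 + 53.31 = 382.28 m.
Total head at OW-14: h = 384.27 m (water level in the piezometer is the total head).
Head difference: h(OW-9) − h(OW-14) = 382.28 − 384.27 = -1.99 m.
Hydraulic gradient: i = |Δh| / L = 1.99 / 1566 = 0.00127.
Flow is from higher to lower head: from OW-14 toward OW-9, i.e. toward the west.

i ≈ 0.00127; groundwater flows toward the west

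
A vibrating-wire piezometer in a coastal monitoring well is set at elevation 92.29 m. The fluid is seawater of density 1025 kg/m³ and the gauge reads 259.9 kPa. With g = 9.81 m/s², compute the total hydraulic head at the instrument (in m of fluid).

h ≈ 118.14 m

ψ = P/(ρg) = 259.9×1000 / (1025 × 9.81) = 25.85 m.
h = z + ψ = 92.29 + 25.85 = 118.14 m.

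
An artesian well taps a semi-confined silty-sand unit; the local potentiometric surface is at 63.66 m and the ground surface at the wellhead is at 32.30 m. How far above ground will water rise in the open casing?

≈ 31.36 m above ground

Water rises to the potentiometric surface, so the rise above ground = 63.66 − 32.30 = 31.36 m.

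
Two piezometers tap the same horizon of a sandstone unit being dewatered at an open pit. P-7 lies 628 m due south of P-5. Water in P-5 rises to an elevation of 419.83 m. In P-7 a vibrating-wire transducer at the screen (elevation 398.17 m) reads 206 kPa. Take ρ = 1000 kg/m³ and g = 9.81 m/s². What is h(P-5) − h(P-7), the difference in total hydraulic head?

Δh ≈ 0.66 m

Total head at P-5: h = 419.83 m (water level in the piezometer is the total head).
Pressure head at P-7: ψ = P/(ρg) = 206×1000 / (1000 × 9.81) = 21.00 m.
Total head at P-7: h = z + ψ = 398.17 + 21.00 = 419.17 m.
Head difference: h(P-5) − h(P-7) = 419.83 − 419.17 = 0.66 m.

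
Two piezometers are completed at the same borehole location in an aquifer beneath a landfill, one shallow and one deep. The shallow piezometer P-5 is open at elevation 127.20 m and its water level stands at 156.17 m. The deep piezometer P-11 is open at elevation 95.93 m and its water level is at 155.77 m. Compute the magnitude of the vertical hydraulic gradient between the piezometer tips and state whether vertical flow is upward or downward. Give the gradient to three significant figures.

Total head at P-5: h = 156.17 m (water level in the standpipe).
Total head at P-11: h = 155.77 m.
Δh = h(P-5) − h(P-11) = 156.17 − 155.77 = 0.40 m.
Vertical separation Δz = 127.20 − 95.93 = 31.27 m.
|i_v| = |Δh| / Δz = 0.40 / 31.27 = 0.0128.
Head is higher in the shallow piezometer, so vertical flow is downward (recharge condition).

|i_v| ≈ 0.0128; vertical flow is downward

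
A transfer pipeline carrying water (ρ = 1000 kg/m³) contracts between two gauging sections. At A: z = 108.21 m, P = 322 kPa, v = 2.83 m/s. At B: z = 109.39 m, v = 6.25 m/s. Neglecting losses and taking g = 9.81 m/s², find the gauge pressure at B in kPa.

Pressure head at A: ψ₁ = P₁/(ρg) = 322×1000 / (1000 × 9.81) = 32.82 m.
Velocity heads: v₁²/2g = 2.83²/19.62 = 0.408 m; v₂²/2g = 6.25²/19.62 = 1.991 m.
Total head H = z₁ + ψ₁ + v₁²/2g = 108.21 + 32.82 + 0.408 = 141.44 m.
ψ₂ = H − z₂ − v₂²/2g = 141.44 − 109.39 − 1.991 = 30.06 m.
P₂ = ρgψ₂ = 1000 × 9.81 × 30.06 ≈ 295 kPa.

P₂ ≈ 295 kPa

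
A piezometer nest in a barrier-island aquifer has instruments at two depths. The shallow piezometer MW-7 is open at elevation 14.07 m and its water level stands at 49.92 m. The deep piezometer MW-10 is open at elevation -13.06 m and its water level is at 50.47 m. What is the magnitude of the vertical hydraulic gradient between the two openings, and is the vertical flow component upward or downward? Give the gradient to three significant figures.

|i_v| ≈ 0.0203; vertical flow is upward

Total head at MW-7: h = 49.92 m (water level in the standpipe).
Total head at MW-10: h = 50.47 m.
Δh = h(MW-7) − h(MW-10) = 49.92 − 50.47 = -0.55 m.
Vertical separation Δz = 14.07 − (-13.06) = 27.13 m.
|i_v| = |Δh| / Δz = 0.55 / 27.13 = 0.0203.
Head is higher in the deep piezometer, so vertical flow is upward (discharge condition).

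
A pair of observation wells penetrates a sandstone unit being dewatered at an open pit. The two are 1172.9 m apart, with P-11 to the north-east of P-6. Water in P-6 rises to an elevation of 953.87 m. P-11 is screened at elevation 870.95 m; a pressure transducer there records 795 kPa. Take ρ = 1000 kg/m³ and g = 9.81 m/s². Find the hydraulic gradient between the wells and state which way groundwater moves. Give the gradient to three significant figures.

i ≈ 0.00160; groundwater flows toward the north-east

Total head at P-6: h = 953.87 m (water level in the piezometer is the total head).
Pressure head at P-11: ψ = P/(ρg) = 795×1000 / (1000 × 9.81) = 81.04 m.
Total head at P-11: h = z + ψ = 870.95 + 81.04 = 951.99 m.
Head difference: h(P-6) − h(P-11) = 953.87 − 951.99 = 1.88 m.
Hydraulic gradient: i = |Δh| / L = 1.88 / 1172.9 = 0.00160.
Flow is from higher to lower head: from P-6 toward P-11, i.e. toward the north-east.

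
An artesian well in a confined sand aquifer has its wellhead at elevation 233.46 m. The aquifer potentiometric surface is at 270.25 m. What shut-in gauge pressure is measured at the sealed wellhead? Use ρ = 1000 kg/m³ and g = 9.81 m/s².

Head above the cap: Δh = 270.25 − 233.46 = 36.79 m.
P = ρgΔh = 1000 × 9.81 × 36.79 = 360910 Pa ≈ 361 kPa.

P ≈ 361 kPa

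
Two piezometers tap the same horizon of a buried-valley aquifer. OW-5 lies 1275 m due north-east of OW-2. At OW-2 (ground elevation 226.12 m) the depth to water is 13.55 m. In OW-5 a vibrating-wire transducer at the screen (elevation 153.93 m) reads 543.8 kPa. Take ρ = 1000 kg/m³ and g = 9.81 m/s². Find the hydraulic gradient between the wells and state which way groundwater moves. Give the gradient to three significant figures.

i ≈ 0.00252; groundwater flows toward the north-east

Total head at OW-2: h = 226.12 − 13.55 = 212.57 m.
Pressure head at OW-5: ψ = P/(ρg) = 543.8×1000 / (1000 × 9.81) = 55.43 m.
Total head at OW-5: h = z + ψ = 153.93 + 55.43 = 209.36 m.
Head difference: h(OW-2) − h(OW-5) = 212.57 − 209.36 = 3.21 m.
Hydraulic gradient: i = |Δh| / L = 3.21 / 1275 = 0.00252.
Flow is from higher to lower head: from OW-2 toward OW-5, i.e. toward the north-east.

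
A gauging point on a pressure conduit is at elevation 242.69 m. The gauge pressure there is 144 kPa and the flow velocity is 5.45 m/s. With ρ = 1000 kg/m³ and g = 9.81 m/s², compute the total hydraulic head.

h ≈ 258.88 m

Pressure head ψ = P/(ρg) = 144×1000 / (1000 × 9.81) = 14.68 m.
Velocity head = v²/(2g) = 5.45² / (2 × 9.81) = 1.514 m.
h = z + ψ + v²/(2g) = 242.69 + 14.68 + 1.514 = 258.88 m.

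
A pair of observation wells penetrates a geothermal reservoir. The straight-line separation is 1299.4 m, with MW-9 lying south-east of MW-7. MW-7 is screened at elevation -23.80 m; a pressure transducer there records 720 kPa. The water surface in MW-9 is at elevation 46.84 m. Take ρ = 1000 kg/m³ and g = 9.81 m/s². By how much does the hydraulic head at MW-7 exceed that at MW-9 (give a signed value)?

Pressure head at MW-7: ψ = P/(ρg) = 720×1000 / (1000 × 9.81) = 73.39 m.
Total head at MW-7: h = z + ψ = -23.80 + 73.39 = 49.59 m.
Total head at MW-9: h = 46.84 m (water level in the piezometer is the total head).
Head difference: h(MW-7) − h(MW-9) = 49.59 − 46.84 = 2.75 m.

Δh ≈ 2.75 m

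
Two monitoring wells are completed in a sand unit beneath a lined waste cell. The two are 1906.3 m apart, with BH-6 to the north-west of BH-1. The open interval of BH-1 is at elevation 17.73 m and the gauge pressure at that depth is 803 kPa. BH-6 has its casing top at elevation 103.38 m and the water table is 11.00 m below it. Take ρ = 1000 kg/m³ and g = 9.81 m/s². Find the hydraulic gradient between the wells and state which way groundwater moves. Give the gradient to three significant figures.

Pressure head at BH-1: ψ = P/(ρg) = 803×1000 / (1000 × 9.81) = 81.86 m.
Total head at BH-1: h = z + ψ = 17.73 + 81.86 = 99.59 m.
Total head at BH-6: h = 103.38 − 11.00 = 92.38 m.
Head difference: h(BH-1) − h(BH-6) = 99.59 − 92.38 = 7.21 m.
Hydraulic gradient: i = |Δh| / L = 7.21 / 1906.3 = 0.00378.
Flow is from higher to lower head: from BH-1 toward BH-6, i.e. toward the north-west.

i ≈ 0.00378; groundwater flows toward the north-west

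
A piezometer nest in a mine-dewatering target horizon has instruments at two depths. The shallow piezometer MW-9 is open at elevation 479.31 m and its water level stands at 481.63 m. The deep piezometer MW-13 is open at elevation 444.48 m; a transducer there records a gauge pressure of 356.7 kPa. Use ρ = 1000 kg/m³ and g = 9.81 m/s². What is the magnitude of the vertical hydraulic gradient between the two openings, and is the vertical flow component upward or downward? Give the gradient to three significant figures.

|i_v| ≈ 0.0227; vertical flow is downward

Total head at MW-9: h = 481.63 m (water level in the standpipe).
Pressure head at MW-13: ψ = P/(ρg) = 356.7×1000 / (1000 × 9.81) = 36.36 m.
Total head at MW-13: h = z + ψ = 444.48 + 36.36 = 480.84 m.
Δh = h(MW-9) − h(MW-13) = 481.63 − 480.84 = 0.79 m.
Vertical separation Δz = 479.31 − 444.48 = 34.83 m.
|i_v| = |Δh| / Δz = 0.79 / 34.83 = 0.0227.
Head is higher in the shallow piezometer, so vertical flow is downward (recharge condition).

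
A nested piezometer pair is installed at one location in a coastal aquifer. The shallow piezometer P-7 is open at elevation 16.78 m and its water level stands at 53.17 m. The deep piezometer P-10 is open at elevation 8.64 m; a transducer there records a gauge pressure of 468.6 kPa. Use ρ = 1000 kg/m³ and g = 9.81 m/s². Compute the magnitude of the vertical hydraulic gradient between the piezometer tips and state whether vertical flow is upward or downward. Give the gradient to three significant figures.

|i_v| ≈ 0.398; vertical flow is upward

Total head at P-7: h = 53.17 m (water level in the standpipe).
Pressure head at P-10: ψ = P/(ρg) = 468.6×1000 / (1000 × 9.81) = 47.77 m.
Total head at P-10: h = z + ψ = 8.64 + 47.77 = 56.41 m.
Δh = h(P-7) − h(P-10) = 53.17 − 56.41 = -3.24 m.
Vertical separation Δz = 16.78 − 8.64 = 8.14 m.
|i_v| = |Δh| / Δz = 3.24 / 8.14 = 0.398.
Head is higher in the deep piezometer, so vertical flow is upward (discharge condition).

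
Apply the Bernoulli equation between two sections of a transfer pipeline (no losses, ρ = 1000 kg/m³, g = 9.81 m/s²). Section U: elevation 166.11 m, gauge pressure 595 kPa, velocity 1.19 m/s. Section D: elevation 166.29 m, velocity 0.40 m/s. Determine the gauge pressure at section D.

P₂ ≈ 594 kPa

Pressure head at U: ψ₁ = P₁/(ρg) = 595×1000 / (1000 × 9.81) = 60.65 m.
Velocity heads: v₁²/2g = 1.19²/19.62 = 0.072 m; v₂²/2g = 0.40²/19.62 = 0.008 m.
Total head H = z₁ + ψ₁ + v₁²/2g = 166.11 + 60.65 + 0.072 = 226.83 m.
ψ₂ = H − z₂ − v₂²/2g = 226.83 − 166.29 − 0.008 = 60.53 m.
P₂ = ρgψ₂ = 1000 × 9.81 × 60.53 ≈ 594 kPa.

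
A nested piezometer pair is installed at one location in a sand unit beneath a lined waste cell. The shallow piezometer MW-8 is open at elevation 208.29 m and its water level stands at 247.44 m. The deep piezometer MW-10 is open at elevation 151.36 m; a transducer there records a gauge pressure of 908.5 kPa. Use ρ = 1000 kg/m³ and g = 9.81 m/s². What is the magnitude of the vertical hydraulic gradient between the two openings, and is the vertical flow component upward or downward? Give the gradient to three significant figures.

|i_v| ≈ 0.0610; vertical flow is downward

Total head at MW-8: h = 247.44 m (water level in the standpipe).
Pressure head at MW-10: ψ = P/(ρg) = 908.5×1000 / (1000 × 9.81) = 92.61 m.
Total head at MW-10: h = z + ψ = 151.36 + 92.61 = 243.97 m.
Δh = h(MW-8) − h(MW-10) = 247.44 − 243.97 = 3.47 m.
Vertical separation Δz = 208.29 − 151.36 = 56.93 m.
|i_v| = |Δh| / Δz = 3.47 / 56.93 = 0.0610.
Head is higher in the shallow piezometer, so vertical flow is downward (recharge condition).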